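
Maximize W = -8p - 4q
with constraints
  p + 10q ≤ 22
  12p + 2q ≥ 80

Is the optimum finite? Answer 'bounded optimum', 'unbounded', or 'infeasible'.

unbounded

From the feasible point (378/59, 92/59), moving in the direction (2, -12) keeps every constraint satisfied while W increases without bound.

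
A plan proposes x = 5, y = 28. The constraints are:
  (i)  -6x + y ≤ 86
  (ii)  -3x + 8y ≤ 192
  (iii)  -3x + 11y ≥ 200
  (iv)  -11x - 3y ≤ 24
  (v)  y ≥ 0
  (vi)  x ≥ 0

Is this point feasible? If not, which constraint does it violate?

Constraint (ii): -3x + 8y = 209, which is not ≤ 192. All other constraints are satisfied.

not feasible — violates (ii)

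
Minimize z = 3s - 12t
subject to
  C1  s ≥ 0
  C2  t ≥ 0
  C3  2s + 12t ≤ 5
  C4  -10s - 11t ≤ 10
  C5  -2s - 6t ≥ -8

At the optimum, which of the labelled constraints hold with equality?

C1 and C3

Corner points and z = 3s - 12t:
  (0, 0) → z = 0
  (0, 5/12) → z = -5
  (5/2, 0) → z = 15/2

The minimum is at (0, 5/12). Substituting into each constraint, equality holds for C1 and C3; the remaining constraints have slack.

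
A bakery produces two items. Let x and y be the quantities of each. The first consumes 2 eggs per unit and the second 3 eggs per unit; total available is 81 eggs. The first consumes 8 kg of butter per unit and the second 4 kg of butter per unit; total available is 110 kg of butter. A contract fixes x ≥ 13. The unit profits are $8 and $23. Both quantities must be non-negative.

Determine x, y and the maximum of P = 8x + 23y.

x = 13, y = 3/2, maximum P = 277/2

Extreme points and P = 8x + 23y:
  (55/4, 0) → P = 110
  (13, 0) → P = 104
  (13, 3/2) → P = 277/2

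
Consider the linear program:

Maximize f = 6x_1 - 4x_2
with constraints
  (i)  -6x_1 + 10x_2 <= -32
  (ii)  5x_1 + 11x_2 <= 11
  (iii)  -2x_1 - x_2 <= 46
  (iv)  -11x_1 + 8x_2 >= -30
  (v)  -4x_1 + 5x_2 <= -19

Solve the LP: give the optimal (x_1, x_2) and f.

The binding constraints are -11x_1 + 8x_2 = -30 and -4x_1 + 5x_2 = -19.
Solving simultaneously gives x_1 = -2/23, x_2 = -89/23.

x_1 = -2/23, x_2 = -89/23, maximum f = 344/23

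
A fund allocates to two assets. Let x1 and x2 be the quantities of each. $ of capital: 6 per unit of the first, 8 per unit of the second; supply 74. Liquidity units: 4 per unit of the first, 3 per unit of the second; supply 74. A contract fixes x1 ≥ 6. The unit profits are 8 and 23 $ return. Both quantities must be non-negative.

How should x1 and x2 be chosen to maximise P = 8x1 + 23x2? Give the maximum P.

Extreme points and P = 8x1 + 23x2:
  (37/3, 0) → P = 296/3
  (6, 0) → P = 48
  (6, 19/4) → P = 629/4

At the optimal vertex, 6x1 + 8x2 = 74 and x1 = 6.
Solving simultaneously gives x1 = 6, x2 = 19/4.

x1 = 6, x2 = 19/4, maximum P = 629/4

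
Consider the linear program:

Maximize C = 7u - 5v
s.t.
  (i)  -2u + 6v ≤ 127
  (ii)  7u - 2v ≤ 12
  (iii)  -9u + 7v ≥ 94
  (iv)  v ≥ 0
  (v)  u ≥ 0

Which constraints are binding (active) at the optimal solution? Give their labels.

(i) and (iii)

Vertices and C = 7u - 5v:
  (65/8, 191/8) → C = -125/2
  (0, 127/6) → C = -635/6
  (0, 94/7) → C = -470/7

The maximum is at (65/8, 191/8). Substituting into each constraint, equality holds for (i) and (iii); the remaining constraints have slack.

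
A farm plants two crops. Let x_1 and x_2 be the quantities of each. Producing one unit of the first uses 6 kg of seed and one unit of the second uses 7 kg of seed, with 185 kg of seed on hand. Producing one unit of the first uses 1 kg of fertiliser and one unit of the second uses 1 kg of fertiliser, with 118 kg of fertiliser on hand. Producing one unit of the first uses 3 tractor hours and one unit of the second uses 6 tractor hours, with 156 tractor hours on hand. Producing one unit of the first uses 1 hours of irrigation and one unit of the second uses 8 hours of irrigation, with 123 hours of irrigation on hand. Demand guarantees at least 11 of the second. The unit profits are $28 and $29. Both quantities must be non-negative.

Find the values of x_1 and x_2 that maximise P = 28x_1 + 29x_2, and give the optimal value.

Feasible corners and P = 28x_1 + 29x_2:
  (0, 123/8) → P = 3567/8
  (0, 11) → P = 319
  (619/41, 553/41) → P = 33369/41
  (18, 11) → P = 823

x_1 = 18, x_2 = 11, maximum P = 823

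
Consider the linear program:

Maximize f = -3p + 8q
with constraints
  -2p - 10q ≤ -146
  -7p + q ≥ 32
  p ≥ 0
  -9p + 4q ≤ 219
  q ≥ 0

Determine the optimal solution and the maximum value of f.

Feasible corners and f = -3p + 8q:
  (0, 32) → f = 256
  (91/19, 1245/19) → f = 9687/19
  (0, 219/4) → f = 438

p = 91/19, q = 1245/19, maximum f = 9687/19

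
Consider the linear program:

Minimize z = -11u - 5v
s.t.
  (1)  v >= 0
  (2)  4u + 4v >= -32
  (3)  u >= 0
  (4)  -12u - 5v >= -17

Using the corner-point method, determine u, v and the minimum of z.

u = 0, v = 17/5, minimum z = -17

Corner points and z = -11u - 5v:
  (0, 0) → z = 0
  (17/12, 0) → z = -187/12
  (0, 17/5) → z = -17

At the optimal vertex, u = 0 and -12u - 5v = -17.
Solving simultaneously gives u = 0, v = 17/5.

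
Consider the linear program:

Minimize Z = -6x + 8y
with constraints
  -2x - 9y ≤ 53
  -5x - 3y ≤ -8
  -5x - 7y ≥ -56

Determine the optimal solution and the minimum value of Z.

x = 875/31, y = -377/31, minimum Z = -8266/31

Feasible corners and Z = -6x + 8y:
  (77/13, -281/39) → Z = -3634/39
  (875/31, -377/31) → Z = -8266/31
  (-28/5, 12) → Z = 648/5

The binding constraints are -2x - 9y = 53 and -5x - 7y = -56.
Solving simultaneously gives x = 875/31, y = -377/31.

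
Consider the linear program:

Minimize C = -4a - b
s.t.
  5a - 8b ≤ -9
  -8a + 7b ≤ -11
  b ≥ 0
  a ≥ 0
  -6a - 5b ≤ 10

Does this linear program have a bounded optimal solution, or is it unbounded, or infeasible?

From the feasible point (151/29, 127/29), moving in the direction (7, 8) keeps every constraint satisfied while C decreases without bound.

unbounded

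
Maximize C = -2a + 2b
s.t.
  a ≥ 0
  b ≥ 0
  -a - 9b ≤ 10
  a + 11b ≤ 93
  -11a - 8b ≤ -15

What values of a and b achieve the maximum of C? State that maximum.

a = 0, b = 93/11, maximum C = 186/11

Feasible corners and C = -2a + 2b:
  (0, 93/11) → C = 186/11
  (0, 15/8) → C = 15/4
  (93, 0) → C = -186
  (15/11, 0) → C = -30/11

At the optimal vertex, a = 0 and a + 11b = 93.
Solving simultaneously gives a = 0, b = 93/11.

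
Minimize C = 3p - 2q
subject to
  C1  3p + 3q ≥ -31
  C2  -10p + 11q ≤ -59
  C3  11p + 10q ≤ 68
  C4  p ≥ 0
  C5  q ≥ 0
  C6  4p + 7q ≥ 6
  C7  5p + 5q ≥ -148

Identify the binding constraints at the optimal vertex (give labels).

C2 and C5

Extreme points and C = 3p - 2q:
  (1338/221, 31/221) → C = 304/17
  (59/10, 0) → C = 177/10
  (68/11, 0) → C = 204/11

The minimum is at (59/10, 0). Substituting into each constraint, equality holds for C2 and C5; the remaining constraints have slack.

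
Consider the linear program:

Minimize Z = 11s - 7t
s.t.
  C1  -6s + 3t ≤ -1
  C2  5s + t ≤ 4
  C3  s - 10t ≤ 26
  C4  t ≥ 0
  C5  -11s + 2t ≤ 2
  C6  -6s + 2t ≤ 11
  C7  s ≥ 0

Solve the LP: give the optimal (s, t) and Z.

The optimum lies where -6s + 3t = -1 and 5s + t = 4.
Solving simultaneously gives s = 13/21, t = 19/21.

s = 13/21, t = 19/21, minimum Z = 10/21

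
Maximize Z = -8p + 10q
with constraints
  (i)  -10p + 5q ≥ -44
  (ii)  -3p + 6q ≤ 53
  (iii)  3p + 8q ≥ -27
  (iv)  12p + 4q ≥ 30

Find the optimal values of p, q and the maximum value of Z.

Feasible corners and Z = -8p + 10q:
  (529/45, 662/45) → Z = 796/15
  (163/50, -57/25) → Z = -1222/25
  (-8/21, 121/14) → Z = 1879/21

p = -8/21, q = 121/14, maximum Z = 1879/21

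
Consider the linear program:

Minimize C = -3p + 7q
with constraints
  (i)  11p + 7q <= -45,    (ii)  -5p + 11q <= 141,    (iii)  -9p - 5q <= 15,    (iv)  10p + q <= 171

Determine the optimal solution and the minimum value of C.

p = 870/41, q = -1689/41, minimum C = -14433/41

Feasible corners and C = -3p + 7q:
  (15, -30) → C = -255
  (1242/59, -2331/59) → C = -20043/59
  (870/41, -1689/41) → C = -14433/41

The optimum lies where -9p - 5q = 15 and 10p + q = 171.
Solving simultaneously gives p = 870/41, q = -1689/41.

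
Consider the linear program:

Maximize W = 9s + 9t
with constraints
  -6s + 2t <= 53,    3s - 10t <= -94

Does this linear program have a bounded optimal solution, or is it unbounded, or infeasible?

From the feasible point (-19/3, 15/2), moving in the direction (10, 3) keeps every constraint satisfied while W increases without bound.

unbounded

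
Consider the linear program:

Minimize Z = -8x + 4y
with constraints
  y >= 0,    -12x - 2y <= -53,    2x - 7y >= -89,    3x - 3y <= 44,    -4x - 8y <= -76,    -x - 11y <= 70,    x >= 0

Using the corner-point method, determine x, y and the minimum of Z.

Corner points and Z = -8x + 4y:
  (193/88, 587/44) → Z = 394/11
  (34/11, 175/22) → Z = 78/11
  (115/3, 71/3) → Z = -212
  (145/9, 13/9) → Z = -1108/9

The binding constraints are 2x - 7y = -89 and 3x - 3y = 44.
Solving simultaneously gives x = 115/3, y = 71/3.

x = 115/3, y = 71/3, minimum Z = -212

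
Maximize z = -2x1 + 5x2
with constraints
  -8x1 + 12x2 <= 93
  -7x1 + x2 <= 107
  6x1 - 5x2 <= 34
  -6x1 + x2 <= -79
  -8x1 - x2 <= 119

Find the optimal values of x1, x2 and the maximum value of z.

Extreme points and z = -2x1 + 5x2:
  (873/32, 415/16) → z = 601/8
  (1041/64, 595/32) → z = 967/16
  (361/24, 45/4) → z = 157/6

The binding constraints are -8x1 + 12x2 = 93 and 6x1 - 5x2 = 34.
Solving simultaneously gives x1 = 873/32, x2 = 415/16.

x1 = 873/32, x2 = 415/16, maximum z = 601/8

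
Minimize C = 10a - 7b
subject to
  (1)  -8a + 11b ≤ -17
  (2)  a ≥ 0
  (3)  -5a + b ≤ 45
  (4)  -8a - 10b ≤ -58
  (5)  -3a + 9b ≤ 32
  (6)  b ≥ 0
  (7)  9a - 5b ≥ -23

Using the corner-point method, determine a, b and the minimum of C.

a = 101/21, b = 41/21, minimum C = 241/7

Corner points and C = 10a - 7b:
  (101/21, 41/21) → C = 241/7
  (505/39, 307/39) → C = 967/13
  (29/4, 0) → C = 145/2
The feasible region is unbounded (it extends along (3, 1), (1, 0)), but C strictly increases along every unbounded feasible direction, so there is no improving ray and the minimum is attained at a vertex.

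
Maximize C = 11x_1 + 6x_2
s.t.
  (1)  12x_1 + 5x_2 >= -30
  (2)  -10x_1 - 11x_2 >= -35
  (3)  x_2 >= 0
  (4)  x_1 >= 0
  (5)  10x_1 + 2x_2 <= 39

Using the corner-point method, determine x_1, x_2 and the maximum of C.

x_1 = 7/2, x_2 = 0, maximum C = 77/2

At the optimal vertex, -10x_1 - 11x_2 = -35 and x_2 = 0.
Solving simultaneously gives x_1 = 7/2, x_2 = 0.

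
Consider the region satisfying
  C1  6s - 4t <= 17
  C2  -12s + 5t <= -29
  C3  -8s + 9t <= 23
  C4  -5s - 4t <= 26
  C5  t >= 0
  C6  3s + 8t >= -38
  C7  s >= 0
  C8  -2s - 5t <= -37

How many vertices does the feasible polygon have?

The feasible vertices (each the meet of two boundaries and inside every other half-plane) are:
  (245/22, 137/11)
  (233/38, 94/19)
  (94/17, 127/17)
  (33/7, 193/35)

4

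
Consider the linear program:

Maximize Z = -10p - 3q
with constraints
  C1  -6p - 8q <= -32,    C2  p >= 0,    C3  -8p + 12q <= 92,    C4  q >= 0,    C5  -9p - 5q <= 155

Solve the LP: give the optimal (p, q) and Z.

The feasible region is unbounded (it extends along (1, 0), (3, 2)), but Z strictly decreases along every unbounded feasible direction, so there is no improving ray and the maximum is attained at a vertex.

At the optimal vertex, -6p - 8q = -32 and p = 0.
Solving simultaneously gives p = 0, q = 4.

p = 0, q = 4, maximum Z = -12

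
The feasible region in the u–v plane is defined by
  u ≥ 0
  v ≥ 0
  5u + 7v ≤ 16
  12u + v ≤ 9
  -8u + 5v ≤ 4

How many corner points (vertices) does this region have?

4

Pairwise boundary intersections that survive every other constraint:
  (0, 0)
  (0, 4/5)
  (3/4, 0)
  (41/68, 30/17)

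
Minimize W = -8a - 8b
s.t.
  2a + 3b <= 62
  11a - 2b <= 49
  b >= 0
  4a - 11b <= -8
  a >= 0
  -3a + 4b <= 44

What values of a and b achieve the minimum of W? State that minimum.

At the optimal vertex, 2a + 3b = 62 and 11a - 2b = 49.
Solving simultaneously gives a = 271/37, b = 584/37.

a = 271/37, b = 584/37, minimum W = -6840/37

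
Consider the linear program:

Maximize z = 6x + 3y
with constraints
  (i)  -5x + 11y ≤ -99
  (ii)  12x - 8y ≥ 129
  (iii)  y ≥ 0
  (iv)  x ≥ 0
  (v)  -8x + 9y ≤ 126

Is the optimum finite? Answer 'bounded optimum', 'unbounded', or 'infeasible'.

unbounded

From the feasible point (99/5, 0), moving in the direction (11, 5) keeps every constraint satisfied while z increases without bound.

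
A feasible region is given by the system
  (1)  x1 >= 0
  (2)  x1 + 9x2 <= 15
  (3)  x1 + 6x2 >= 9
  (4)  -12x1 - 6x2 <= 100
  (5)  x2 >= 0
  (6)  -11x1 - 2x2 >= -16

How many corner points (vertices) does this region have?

Intersecting each pair of boundary lines and keeping only the points that satisfy every inequality leaves:
  (0, 5/3)
  (0, 3/2)
  (114/97, 149/97)
  (39/32, 83/64)

4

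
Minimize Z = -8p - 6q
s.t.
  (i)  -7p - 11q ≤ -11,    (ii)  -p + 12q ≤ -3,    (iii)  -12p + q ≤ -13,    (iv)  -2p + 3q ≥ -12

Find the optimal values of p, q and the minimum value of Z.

p = 45/7, q = 2/7, minimum Z = -372/7

Corner points and Z = -8p - 6q:
  (33/19, -2/19) → Z = -252/19
  (165/43, -62/43) → Z = -948/43
  (45/7, 2/7) → Z = -372/7

At the optimal vertex, -p + 12q = -3 and -2p + 3q = -12.
Solving simultaneously gives p = 45/7, q = 2/7.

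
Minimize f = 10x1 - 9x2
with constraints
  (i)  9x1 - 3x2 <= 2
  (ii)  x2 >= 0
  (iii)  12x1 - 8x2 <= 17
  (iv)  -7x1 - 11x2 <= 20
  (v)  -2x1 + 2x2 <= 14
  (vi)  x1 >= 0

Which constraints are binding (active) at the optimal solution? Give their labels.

(v) and (vi)

Feasible corners and f = 10x1 - 9x2:
  (2/9, 0) → f = 20/9
  (23/6, 65/6) → f = -355/6
  (0, 0) → f = 0
  (0, 7) → f = -63

The minimum is at (0, 7). Substituting into each constraint, equality holds for (v) and (vi); the remaining constraints have slack.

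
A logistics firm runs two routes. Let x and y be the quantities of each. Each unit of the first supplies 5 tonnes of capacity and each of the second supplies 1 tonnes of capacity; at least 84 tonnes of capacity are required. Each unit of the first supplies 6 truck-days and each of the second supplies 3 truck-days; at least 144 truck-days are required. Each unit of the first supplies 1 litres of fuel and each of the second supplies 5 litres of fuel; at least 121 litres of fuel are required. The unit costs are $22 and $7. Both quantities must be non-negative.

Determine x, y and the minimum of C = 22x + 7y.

x = 12, y = 24, minimum C = 432

Vertices and C = 22x + 7y:
  (0, 84) → C = 588
  (121, 0) → C = 2662
  (12, 24) → C = 432
  (119/9, 194/9) → C = 3976/9
The feasible region is unbounded (it extends along (0, 1), (1, 0)), but C strictly increases along every unbounded feasible direction, so there is no improving ray and the minimum is attained at a vertex.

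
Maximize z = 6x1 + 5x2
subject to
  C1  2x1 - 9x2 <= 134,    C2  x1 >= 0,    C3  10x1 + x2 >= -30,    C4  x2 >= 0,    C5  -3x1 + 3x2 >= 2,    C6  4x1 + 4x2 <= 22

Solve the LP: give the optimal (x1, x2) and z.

Extreme points and z = 6x1 + 5x2:
  (0, 2/3) → z = 10/3
  (0, 11/2) → z = 55/2
  (29/12, 37/12) → z = 359/12

The binding constraints are -3x1 + 3x2 = 2 and 4x1 + 4x2 = 22.
Solving simultaneously gives x1 = 29/12, x2 = 37/12.

x1 = 29/12, x2 = 37/12, maximum z = 359/12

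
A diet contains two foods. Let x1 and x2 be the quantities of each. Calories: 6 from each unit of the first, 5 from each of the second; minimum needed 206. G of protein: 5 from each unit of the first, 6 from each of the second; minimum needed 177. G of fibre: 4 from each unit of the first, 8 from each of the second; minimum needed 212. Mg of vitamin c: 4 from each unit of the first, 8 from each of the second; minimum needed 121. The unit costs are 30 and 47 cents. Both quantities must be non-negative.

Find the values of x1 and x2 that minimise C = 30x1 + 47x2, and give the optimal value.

Feasible corners and C = 30x1 + 47x2:
  (0, 206/5) → C = 9682/5
  (53, 0) → C = 1590
  (21, 16) → C = 1382
The feasible region is unbounded (it extends along (0, 1), (1, 0)), but C strictly increases along every unbounded feasible direction, so there is no improving ray and the minimum is attained at a vertex.

x1 = 21, x2 = 16, minimum C = 1382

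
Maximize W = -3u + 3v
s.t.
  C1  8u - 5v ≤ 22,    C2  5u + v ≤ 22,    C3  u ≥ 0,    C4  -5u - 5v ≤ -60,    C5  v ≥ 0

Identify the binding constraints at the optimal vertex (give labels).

Feasible corners and W = -3u + 3v:
  (0, 22) → W = 66
  (5/2, 19/2) → W = 21
  (0, 12) → W = 36

The maximum is at (0, 22). Substituting into each constraint, equality holds for C2 and C3; the remaining constraints have slack.

C2 and C3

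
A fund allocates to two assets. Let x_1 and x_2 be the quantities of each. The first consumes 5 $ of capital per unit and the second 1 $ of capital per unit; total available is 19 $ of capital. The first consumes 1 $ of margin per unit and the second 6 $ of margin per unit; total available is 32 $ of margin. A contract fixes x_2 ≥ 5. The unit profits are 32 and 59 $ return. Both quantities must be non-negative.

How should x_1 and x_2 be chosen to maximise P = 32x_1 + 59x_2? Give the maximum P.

x_1 = 2, x_2 = 5, maximum P = 359

Feasible corners and P = 32x_1 + 59x_2:
  (0, 16/3) → P = 944/3
  (0, 5) → P = 295
  (2, 5) → P = 359

The optimum lies where x_1 + 6x_2 = 32 and x_2 = 5.
Solving simultaneously gives x_1 = 2, x_2 = 5.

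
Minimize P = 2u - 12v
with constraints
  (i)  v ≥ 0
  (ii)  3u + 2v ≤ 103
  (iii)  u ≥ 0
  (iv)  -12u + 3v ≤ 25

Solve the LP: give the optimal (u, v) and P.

Corner points and P = 2u - 12v:
  (103/3, 0) → P = 206/3
  (0, 0) → P = 0
  (259/33, 437/11) → P = -15214/33
  (0, 25/3) → P = -100

u = 259/33, v = 437/11, minimum P = -15214/33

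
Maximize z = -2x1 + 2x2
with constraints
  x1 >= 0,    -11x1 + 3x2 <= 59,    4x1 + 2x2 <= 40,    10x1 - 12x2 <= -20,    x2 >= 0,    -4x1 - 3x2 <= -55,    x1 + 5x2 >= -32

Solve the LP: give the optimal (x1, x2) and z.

x1 = 1/17, x2 = 338/17, maximum z = 674/17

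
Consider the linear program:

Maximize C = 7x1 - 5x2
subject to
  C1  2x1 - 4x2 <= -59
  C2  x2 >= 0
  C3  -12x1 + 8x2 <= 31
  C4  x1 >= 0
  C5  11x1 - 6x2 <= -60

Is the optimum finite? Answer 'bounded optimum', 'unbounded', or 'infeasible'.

The boundaries 2x1 - 4x2 = -59 and -12x1 + 8x2 = 31 meet at (87/8, 323/16), but that point violates 11x1 - 6x2 ≤ -60. Every candidate vertex is excluded by some other constraint, so the feasible region is empty.

infeasible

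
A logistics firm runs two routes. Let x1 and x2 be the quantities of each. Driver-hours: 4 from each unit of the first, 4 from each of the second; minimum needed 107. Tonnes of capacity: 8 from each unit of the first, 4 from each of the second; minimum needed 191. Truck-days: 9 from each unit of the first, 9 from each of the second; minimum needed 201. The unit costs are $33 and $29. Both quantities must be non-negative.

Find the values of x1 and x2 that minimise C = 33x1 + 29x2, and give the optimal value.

Vertices and C = 33x1 + 29x2:
  (0, 191/4) → C = 5539/4
  (107/4, 0) → C = 3531/4
  (21, 23/4) → C = 3439/4
The feasible region is unbounded (it extends along (0, 1), (1, 0)), but C strictly increases along every unbounded feasible direction, so there is no improving ray and the minimum is attained at a vertex.

At the optimal vertex, 4x1 + 4x2 = 107 and 8x1 + 4x2 = 191.
Solving simultaneously gives x1 = 21, x2 = 23/4.

x1 = 21, x2 = 23/4, minimum C = 3439/4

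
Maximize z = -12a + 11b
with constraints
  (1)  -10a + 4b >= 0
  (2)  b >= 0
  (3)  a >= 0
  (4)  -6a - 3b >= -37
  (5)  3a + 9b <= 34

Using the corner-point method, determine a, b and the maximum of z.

a = 0, b = 34/9, maximum z = 374/9

Feasible corners and z = -12a + 11b:
  (0, 0) → z = 0
  (4/3, 10/3) → z = 62/3
  (0, 34/9) → z = 374/9

The binding constraints are a = 0 and 3a + 9b = 34.
Solving simultaneously gives a = 0, b = 34/9.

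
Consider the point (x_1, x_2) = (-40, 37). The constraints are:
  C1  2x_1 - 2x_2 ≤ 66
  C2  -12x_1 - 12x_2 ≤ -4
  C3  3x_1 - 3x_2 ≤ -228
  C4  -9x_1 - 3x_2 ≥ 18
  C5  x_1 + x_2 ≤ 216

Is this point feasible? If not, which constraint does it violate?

Constraint C2: -12x_1 - 12x_2 = 36, which is not ≤ -4. All other constraints are satisfied.

not feasible — violates C2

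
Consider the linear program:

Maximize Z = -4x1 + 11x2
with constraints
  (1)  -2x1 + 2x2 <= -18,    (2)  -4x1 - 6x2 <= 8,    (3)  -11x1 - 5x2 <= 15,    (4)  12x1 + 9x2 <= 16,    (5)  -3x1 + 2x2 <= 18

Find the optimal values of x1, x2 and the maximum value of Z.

Corner points and Z = -4x1 + 11x2:
  (23/5, -22/5) → Z = -334/5
  (97/21, -92/21) → Z = -200/3
  (14/3, -40/9) → Z = -608/9

The binding constraints are -2x1 + 2x2 = -18 and 12x1 + 9x2 = 16.
Solving simultaneously gives x1 = 97/21, x2 = -92/21.

x1 = 97/21, x2 = -92/21, maximum Z = -200/3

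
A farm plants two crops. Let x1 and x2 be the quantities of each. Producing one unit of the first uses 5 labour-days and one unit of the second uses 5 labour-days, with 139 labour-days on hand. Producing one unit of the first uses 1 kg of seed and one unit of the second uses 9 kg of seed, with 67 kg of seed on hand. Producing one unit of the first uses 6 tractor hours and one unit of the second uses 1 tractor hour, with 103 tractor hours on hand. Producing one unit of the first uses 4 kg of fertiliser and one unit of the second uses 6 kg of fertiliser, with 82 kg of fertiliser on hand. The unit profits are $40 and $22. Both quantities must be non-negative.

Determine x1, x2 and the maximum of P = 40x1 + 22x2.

x1 = 67/4, x2 = 5/2, maximum P = 725

Feasible corners and P = 40x1 + 22x2:
  (0, 0) → P = 0
  (0, 67/9) → P = 1474/9
  (103/6, 0) → P = 2060/3
  (56/5, 31/5) → P = 2922/5
  (67/4, 5/2) → P = 725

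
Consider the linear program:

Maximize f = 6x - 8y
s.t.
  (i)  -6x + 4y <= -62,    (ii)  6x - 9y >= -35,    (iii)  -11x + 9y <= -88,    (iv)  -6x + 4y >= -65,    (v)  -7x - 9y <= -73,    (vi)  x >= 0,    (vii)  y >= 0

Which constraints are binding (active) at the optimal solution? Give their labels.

(iv) and (vii)

Corner points and f = 6x - 8y:
  (103/5, 77/5) → f = 2/5
  (425/41, 2/41) → f = 2534/41
  (233/10, 187/10) → f = -49/5
  (65/6, 0) → f = 65
  (73/7, 0) → f = 438/7

The maximum is at (65/6, 0). Substituting into each constraint, equality holds for (iv) and (vii); the remaining constraints have slack.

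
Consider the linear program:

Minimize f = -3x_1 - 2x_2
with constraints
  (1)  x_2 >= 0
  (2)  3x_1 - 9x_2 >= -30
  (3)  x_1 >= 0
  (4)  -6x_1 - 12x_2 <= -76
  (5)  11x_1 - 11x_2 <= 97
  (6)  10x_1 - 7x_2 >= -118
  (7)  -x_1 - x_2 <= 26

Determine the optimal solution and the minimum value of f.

Vertices and f = -3x_1 - 2x_2:
  (18/5, 68/15) → f = -298/15
  (401/22, 207/22) → f = -147/2
  (1000/99, 127/99) → f = -3254/99

At the optimal vertex, 3x_1 - 9x_2 = -30 and 11x_1 - 11x_2 = 97.
Solving simultaneously gives x_1 = 401/22, x_2 = 207/22.

x_1 = 401/22, x_2 = 207/22, minimum f = -147/2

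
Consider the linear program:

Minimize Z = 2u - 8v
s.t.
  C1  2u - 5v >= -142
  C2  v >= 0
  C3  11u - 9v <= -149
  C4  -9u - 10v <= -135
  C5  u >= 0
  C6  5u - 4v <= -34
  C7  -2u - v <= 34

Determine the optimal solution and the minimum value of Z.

u = 533/37, v = 1264/37, minimum Z = -9046/37

At the optimal vertex, 2u - 5v = -142 and 11u - 9v = -149.
Solving simultaneously gives u = 533/37, v = 1264/37.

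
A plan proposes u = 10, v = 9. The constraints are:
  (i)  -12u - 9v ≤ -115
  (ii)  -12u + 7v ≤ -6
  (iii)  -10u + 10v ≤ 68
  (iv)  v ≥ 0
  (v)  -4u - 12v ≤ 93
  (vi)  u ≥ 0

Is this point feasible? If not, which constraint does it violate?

(i): -201 ≤ -115 ✓
(ii): -57 ≤ -6 ✓
(iii): -10 ≤ 68 ✓
(iv): 9 ≥ 0 ✓
(v): -148 ≤ 93 ✓
(vi): 10 ≥ 0 ✓

feasible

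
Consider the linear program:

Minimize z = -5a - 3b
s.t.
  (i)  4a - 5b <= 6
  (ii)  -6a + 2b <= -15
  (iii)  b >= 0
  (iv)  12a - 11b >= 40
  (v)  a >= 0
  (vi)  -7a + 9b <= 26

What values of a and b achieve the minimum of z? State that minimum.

Feasible corners and z = -5a - 3b:
  (67/8, 11/2) → z = -467/8
  (184, 146) → z = -1358
  (646/31, 592/31) → z = -5006/31

a = 184, b = 146, minimum z = -1358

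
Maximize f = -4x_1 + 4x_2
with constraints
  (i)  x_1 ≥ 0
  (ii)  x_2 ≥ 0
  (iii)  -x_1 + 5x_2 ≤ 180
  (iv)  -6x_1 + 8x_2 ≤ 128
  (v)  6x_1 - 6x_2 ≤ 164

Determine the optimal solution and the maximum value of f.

Vertices and f = -4x_1 + 4x_2:
  (0, 0) → f = 0
  (0, 16) → f = 64
  (82/3, 0) → f = -328/3
  (400/11, 476/11) → f = 304/11
  (475/6, 311/6) → f = -328/3

At the optimal vertex, x_1 = 0 and -6x_1 + 8x_2 = 128.
Solving simultaneously gives x_1 = 0, x_2 = 16.

x_1 = 0, x_2 = 16, maximum f = 64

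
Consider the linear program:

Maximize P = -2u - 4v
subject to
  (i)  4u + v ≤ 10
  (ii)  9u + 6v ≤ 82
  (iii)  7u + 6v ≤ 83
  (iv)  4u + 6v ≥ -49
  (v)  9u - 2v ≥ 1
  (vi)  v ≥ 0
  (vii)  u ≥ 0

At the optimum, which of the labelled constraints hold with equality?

Feasible corners and P = -2u - 4v:
  (21/17, 86/17) → P = -386/17
  (5/2, 0) → P = -5
  (1/9, 0) → P = -2/9

The maximum is at (1/9, 0). Substituting into each constraint, equality holds for (v) and (vi); the remaining constraints have slack.

(v) and (vi)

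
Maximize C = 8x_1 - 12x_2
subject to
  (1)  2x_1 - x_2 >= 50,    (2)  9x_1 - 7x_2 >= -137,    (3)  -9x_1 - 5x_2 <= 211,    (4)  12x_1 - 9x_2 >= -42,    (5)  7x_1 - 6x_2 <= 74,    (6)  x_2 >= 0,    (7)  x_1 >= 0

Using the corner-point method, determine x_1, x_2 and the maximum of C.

x_1 = 226/5, x_2 = 202/5, maximum C = -616/5

Feasible corners and C = 8x_1 - 12x_2:
  (82, 114) → C = -712
  (226/5, 202/5) → C = -616/5
  (313, 422) → C = -2560
The feasible region is unbounded (it extends along (7, 9), (6, 7)), but C strictly decreases along every unbounded feasible direction, so there is no improving ray and the maximum is attained at a vertex.

At the optimal vertex, 2x_1 - x_2 = 50 and 7x_1 - 6x_2 = 74.
Solving simultaneously gives x_1 = 226/5, x_2 = 202/5.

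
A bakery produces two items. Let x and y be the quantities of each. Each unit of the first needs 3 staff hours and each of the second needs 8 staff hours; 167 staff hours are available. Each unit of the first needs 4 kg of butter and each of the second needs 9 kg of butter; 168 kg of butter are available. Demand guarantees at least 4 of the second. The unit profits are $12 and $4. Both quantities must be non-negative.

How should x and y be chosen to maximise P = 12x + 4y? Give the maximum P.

x = 33, y = 4, maximum P = 412

Vertices and P = 12x + 4y:
  (0, 56/3) → P = 224/3
  (0, 4) → P = 16
  (33, 4) → P = 412

The optimum lies where 4x + 9y = 168 and y = 4.
Solving simultaneously gives x = 33, y = 4.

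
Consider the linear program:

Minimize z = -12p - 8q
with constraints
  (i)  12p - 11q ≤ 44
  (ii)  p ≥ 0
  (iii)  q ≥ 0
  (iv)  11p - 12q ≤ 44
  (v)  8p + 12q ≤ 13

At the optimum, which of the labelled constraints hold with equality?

(iii) and (v)

Feasible corners and z = -12p - 8q:
  (0, 0) → z = 0
  (0, 13/12) → z = -26/3
  (13/8, 0) → z = -39/2

The minimum is at (13/8, 0). Substituting into each constraint, equality holds for (iii) and (v); the remaining constraints have slack.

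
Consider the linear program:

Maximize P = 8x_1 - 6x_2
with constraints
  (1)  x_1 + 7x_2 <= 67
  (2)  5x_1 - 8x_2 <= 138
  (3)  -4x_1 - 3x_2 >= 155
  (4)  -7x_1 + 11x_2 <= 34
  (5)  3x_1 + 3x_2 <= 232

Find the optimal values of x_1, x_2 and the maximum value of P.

Extreme points and P = 8x_1 - 6x_2:
  (-826/47, -1327/47) → P = 1354/47
  (-1790, -1136) → P = -7504
  (-139/5, -73/5) → P = -674/5

At the optimal vertex, 5x_1 - 8x_2 = 138 and -4x_1 - 3x_2 = 155.
Solving simultaneously gives x_1 = -826/47, x_2 = -1327/47.

x_1 = -826/47, x_2 = -1327/47, maximum P = 1354/47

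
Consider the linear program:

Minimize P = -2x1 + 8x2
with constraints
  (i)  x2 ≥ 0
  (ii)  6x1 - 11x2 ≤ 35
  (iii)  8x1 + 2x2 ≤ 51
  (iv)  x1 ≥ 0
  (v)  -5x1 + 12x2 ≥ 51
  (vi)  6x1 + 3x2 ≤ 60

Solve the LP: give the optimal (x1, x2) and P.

Corner points and P = -2x1 + 8x2:
  (255/53, 663/106) → P = 2142/53
  (11/4, 29/2) → P = 221/2
  (0, 17/4) → P = 34
  (0, 20) → P = 160

x1 = 0, x2 = 17/4, minimum P = 34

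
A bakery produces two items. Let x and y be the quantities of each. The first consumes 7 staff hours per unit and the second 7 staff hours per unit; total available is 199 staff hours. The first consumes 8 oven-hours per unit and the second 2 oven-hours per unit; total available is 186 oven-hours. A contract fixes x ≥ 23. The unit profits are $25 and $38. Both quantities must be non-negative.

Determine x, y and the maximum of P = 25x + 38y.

x = 23, y = 1, maximum P = 613

Extreme points and P = 25x + 38y:
  (93/4, 0) → P = 2325/4
  (23, 0) → P = 575
  (23, 1) → P = 613

At the optimal vertex, 8x + 2y = 186 and x = 23.
Solving simultaneously gives x = 23, y = 1.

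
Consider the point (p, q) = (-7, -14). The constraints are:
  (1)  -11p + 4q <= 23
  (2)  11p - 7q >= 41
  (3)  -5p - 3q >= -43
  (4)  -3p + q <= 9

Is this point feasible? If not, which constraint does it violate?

not feasible — violates (2)

Constraint (2): 11p - 7q = 21, which is not ≥ 41. All other constraints are satisfied.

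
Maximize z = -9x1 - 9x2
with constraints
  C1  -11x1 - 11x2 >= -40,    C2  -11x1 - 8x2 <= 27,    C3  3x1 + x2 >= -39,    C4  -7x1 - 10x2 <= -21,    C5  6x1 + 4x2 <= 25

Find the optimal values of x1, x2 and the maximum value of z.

Vertices and z = -9x1 - 9x2:
  (-617/33, 67/3) → z = -360/11
  (169/33, -49/33) → z = -360/11
  (-73/9, 70/9) → z = 3

At the optimal vertex, -11x1 - 8x2 = 27 and -7x1 - 10x2 = -21.
Solving simultaneously gives x1 = -73/9, x2 = 70/9.

x1 = -73/9, x2 = 70/9, maximum z = 3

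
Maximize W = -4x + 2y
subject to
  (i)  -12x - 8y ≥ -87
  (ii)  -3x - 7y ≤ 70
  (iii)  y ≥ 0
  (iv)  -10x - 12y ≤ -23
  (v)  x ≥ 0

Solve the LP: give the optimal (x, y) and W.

Feasible corners and W = -4x + 2y:
  (29/4, 0) → W = -29
  (0, 87/8) → W = 87/4
  (23/10, 0) → W = -46/5
  (0, 23/12) → W = 23/6

x = 0, y = 87/8, maximum W = 87/4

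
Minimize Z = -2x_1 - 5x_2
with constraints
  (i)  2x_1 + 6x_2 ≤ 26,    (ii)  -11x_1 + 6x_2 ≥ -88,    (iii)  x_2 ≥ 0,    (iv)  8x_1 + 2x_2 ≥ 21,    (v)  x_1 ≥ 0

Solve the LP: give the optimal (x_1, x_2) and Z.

Feasible corners and Z = -2x_1 - 5x_2:
  (114/13, 55/39) → Z = -959/39
  (37/22, 83/22) → Z = -489/22
  (8, 0) → Z = -16
  (21/8, 0) → Z = -21/4

x_1 = 114/13, x_2 = 55/39, minimum Z = -959/39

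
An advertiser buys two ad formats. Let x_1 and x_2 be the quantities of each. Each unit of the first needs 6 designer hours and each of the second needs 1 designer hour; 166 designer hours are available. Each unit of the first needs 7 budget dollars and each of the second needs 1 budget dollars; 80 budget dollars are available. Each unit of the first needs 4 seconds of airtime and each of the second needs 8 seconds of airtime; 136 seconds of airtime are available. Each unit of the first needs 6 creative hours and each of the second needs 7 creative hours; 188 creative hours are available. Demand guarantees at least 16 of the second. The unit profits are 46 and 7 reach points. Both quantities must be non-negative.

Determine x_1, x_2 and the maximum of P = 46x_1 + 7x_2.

x_1 = 2, x_2 = 16, maximum P = 204

Corner points and P = 46x_1 + 7x_2:
  (0, 17) → P = 119
  (0, 16) → P = 112
  (2, 16) → P = 204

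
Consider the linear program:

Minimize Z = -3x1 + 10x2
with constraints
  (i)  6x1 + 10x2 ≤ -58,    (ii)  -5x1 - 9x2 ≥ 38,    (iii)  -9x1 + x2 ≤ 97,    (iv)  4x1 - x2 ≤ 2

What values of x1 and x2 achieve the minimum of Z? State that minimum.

x1 = -99/5, x2 = -406/5, minimum Z = -3763/5

Corner points and Z = -3x1 + 10x2:
  (-257/24, 5/8) → Z = 307/8
  (-19/23, -122/23) → Z = -1163/23
  (-99/5, -406/5) → Z = -3763/5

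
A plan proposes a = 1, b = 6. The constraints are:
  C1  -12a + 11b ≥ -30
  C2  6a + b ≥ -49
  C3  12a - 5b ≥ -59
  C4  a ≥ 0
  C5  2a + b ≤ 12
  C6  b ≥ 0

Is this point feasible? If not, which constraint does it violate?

C1: 54 ≥ -30 ✓
C2: 12 ≥ -49 ✓
C3: -18 ≥ -59 ✓
C4: 1 ≥ 0 ✓
C5: 8 ≤ 12 ✓
C6: 6 ≥ 0 ✓

feasible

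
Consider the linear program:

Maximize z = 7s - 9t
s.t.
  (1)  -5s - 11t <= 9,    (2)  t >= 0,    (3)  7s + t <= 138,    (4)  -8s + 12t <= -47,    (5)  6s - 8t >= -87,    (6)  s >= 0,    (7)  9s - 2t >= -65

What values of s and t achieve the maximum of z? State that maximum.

s = 138/7, t = 0, maximum z = 138

Feasible corners and z = 7s - 9t:
  (138/7, 0) → z = 138
  (47/8, 0) → z = 329/8
  (1703/92, 775/92) → z = 2473/46

The optimum lies where t = 0 and 7s + t = 138.
Solving simultaneously gives s = 138/7, t = 0.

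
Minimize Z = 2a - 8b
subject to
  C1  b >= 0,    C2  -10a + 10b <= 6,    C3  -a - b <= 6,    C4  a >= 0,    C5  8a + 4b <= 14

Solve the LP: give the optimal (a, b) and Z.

a = 29/30, b = 47/30, minimum Z = -53/5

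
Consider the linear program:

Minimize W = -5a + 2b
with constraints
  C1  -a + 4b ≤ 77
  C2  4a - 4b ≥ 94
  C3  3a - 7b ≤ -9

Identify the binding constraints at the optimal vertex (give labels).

Vertices and W = -5a + 2b:
  (57, 67/2) → W = -218
  (503/5, 222/5) → W = -2071/5
  (347/8, 159/8) → W = -1417/8

The minimum is at (503/5, 222/5). Substituting into each constraint, equality holds for C1 and C3; the remaining constraints have slack.

C1 and C3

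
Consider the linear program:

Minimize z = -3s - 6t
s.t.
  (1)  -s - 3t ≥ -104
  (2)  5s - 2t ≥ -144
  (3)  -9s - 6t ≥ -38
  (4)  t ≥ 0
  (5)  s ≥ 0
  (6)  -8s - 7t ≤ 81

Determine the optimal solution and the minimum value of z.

s = 0, t = 19/3, minimum z = -38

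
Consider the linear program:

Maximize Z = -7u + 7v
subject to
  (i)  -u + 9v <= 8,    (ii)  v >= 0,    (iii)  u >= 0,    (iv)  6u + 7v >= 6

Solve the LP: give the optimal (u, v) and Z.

u = 0, v = 8/9, maximum Z = 56/9

Corner points and Z = -7u + 7v:
  (0, 8/9) → Z = 56/9
  (1, 0) → Z = -7
  (0, 6/7) → Z = 6
The feasible region is unbounded (it extends along (1, 0), (9, 1)), but Z strictly decreases along every unbounded feasible direction, so there is no improving ray and the maximum is attained at a vertex.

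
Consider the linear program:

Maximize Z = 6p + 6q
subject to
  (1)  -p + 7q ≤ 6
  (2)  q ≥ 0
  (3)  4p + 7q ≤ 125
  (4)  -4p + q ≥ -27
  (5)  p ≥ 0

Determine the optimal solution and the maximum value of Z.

p = 65/9, q = 17/9, maximum Z = 164/3

Feasible corners and Z = 6p + 6q:
  (65/9, 17/9) → Z = 164/3
  (0, 6/7) → Z = 36/7
  (27/4, 0) → Z = 81/2
  (0, 0) → Z = 0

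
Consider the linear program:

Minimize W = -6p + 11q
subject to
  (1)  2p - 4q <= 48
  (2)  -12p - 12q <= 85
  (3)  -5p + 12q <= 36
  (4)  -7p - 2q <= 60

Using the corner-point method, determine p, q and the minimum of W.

p = 180, q = 78, minimum W = -222

Corner points and W = -6p + 11q:
  (59/18, -373/36) → W = -4811/36
  (180, 78) → W = -222
  (-121/17, 7/204) → W = 517/12

The optimum lies where 2p - 4q = 48 and -5p + 12q = 36.
Solving simultaneously gives p = 180, q = 78.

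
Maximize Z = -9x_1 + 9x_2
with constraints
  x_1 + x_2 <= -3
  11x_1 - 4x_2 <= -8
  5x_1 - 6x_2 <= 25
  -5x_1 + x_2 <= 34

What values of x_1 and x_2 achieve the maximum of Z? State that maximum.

x_1 = -37/6, x_2 = 19/6, maximum Z = 84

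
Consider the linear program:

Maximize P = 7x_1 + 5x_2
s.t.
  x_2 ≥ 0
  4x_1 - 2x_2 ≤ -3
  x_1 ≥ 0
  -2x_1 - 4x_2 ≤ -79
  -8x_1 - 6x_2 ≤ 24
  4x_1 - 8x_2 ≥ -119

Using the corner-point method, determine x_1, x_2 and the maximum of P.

Vertices and P = 7x_1 + 5x_2:
  (73/10, 161/10) → P = 658/5
  (107/12, 58/3) → P = 1909/12
  (39/8, 277/16) → P = 1931/16

The optimum lies where 4x_1 - 2x_2 = -3 and 4x_1 - 8x_2 = -119.
Solving simultaneously gives x_1 = 107/12, x_2 = 58/3.

x_1 = 107/12, x_2 = 58/3, maximum P = 1909/12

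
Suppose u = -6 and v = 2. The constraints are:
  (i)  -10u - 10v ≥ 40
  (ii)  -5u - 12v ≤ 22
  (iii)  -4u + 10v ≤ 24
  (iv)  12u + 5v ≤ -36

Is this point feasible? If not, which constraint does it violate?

not feasible — violates (iii)

Constraint (iii): -4u + 10v = 44, which is not ≤ 24. All other constraints are satisfied.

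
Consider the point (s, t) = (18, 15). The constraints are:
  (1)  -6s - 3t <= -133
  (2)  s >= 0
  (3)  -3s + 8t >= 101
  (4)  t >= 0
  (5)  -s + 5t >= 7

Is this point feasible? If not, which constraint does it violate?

not feasible — violates (3)

Constraint (3): -3s + 8t = 66, which is not ≥ 101. All other constraints are satisfied.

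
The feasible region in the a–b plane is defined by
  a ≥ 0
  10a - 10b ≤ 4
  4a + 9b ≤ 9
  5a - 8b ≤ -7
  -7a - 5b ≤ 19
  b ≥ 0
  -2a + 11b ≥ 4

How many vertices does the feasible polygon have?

The feasible vertices (each the meet of two boundaries and inside every other half-plane) are:
  (0, 1)
  (0, 7/8)
  (9/77, 73/77)

3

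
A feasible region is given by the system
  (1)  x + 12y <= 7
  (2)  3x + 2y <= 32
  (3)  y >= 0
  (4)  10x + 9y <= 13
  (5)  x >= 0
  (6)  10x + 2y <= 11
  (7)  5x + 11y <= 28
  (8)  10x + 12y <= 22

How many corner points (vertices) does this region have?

5

Intersecting each pair of boundary lines and keeping only the points that satisfy every inequality leaves:
  (31/37, 19/37)
  (0, 7/12)
  (0, 0)
  (11/10, 0)
  (73/70, 2/7)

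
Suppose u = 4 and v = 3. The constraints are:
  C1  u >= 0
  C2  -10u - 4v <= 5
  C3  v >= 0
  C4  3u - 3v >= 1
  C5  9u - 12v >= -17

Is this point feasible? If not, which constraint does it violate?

feasible

C1: 4 ≥ 0 ✓
C2: -52 ≤ 5 ✓
C3: 3 ≥ 0 ✓
C4: 3 ≥ 1 ✓
C5: 0 ≥ -17 ✓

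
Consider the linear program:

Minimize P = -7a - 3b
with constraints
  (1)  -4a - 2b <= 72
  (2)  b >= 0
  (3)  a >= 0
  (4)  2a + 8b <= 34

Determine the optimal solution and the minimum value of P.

Vertices and P = -7a - 3b:
  (0, 0) → P = 0
  (17, 0) → P = -119
  (0, 17/4) → P = -51/4

The optimum lies where b = 0 and 2a + 8b = 34.
Solving simultaneously gives a = 17, b = 0.

a = 17, b = 0, minimum P = -119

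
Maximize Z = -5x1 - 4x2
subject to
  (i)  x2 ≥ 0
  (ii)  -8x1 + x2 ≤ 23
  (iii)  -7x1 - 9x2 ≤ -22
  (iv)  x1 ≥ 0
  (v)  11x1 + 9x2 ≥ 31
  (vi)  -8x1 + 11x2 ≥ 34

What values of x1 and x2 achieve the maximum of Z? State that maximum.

x1 = 0, x2 = 31/9, maximum Z = -124/9

Vertices and Z = -5x1 - 4x2:
  (0, 23) → Z = -92
  (0, 31/9) → Z = -124/9
  (35/193, 622/193) → Z = -2663/193
The feasible region is unbounded (it extends along (1, 8), (11, 8)), but Z strictly decreases along every unbounded feasible direction, so there is no improving ray and the maximum is attained at a vertex.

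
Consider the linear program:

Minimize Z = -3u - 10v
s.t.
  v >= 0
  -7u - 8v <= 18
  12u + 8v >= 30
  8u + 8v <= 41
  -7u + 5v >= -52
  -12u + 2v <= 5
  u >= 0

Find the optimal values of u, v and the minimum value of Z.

Corner points and Z = -3u - 10v:
  (5/2, 0) → Z = -15/2
  (41/8, 0) → Z = -123/8
  (1/6, 7/2) → Z = -71/2
  (3/8, 19/4) → Z = -389/8

At the optimal vertex, 8u + 8v = 41 and -12u + 2v = 5.
Solving simultaneously gives u = 3/8, v = 19/4.

u = 3/8, v = 19/4, minimum Z = -389/8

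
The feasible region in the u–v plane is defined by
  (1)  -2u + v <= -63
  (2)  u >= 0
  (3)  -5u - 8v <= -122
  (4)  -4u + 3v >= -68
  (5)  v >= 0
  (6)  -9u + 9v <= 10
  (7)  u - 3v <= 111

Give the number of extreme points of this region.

Of the 21 pairwise boundary intersections, those satisfying every inequality are:
  (121/2, 58)
  (577/9, 587/9)
  (214/3, 652/9)

3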